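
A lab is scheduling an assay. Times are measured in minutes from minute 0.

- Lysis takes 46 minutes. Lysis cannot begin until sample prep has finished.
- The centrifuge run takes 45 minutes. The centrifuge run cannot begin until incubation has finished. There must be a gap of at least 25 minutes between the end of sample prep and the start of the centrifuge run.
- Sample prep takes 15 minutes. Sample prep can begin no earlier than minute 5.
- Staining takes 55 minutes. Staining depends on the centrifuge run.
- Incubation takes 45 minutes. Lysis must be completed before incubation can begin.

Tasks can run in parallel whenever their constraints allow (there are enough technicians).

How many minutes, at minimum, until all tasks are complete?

Sample prep waits on its own release at minute 5, so it starts at minute 5 and finishes at 5 + 15 = minute 20.
Lysis cannot begin until sample prep (finishes minute 20). It runs from minute 20 to 20 + 46 = minute 66.
After lysis (finishes minute 66), incubation can start at minute 66 and finishes at minute 111.
The centrifuge run needs all of incubation (finishes minute 111); sample prep (finishes minute 20, plus 25-minute gap → minute 45). That puts its earliest start at minute 111; it finishes at 111 + 45 = minute 156.
After the centrifuge run (finishes minute 156), staining can start at minute 156 and finishes at minute 211.
All tasks are finished once the last one completes. Finish times: Sample prep at 20, Lysis at 66, Incubation at 111, The centrifuge run at 156, Staining at 211. The latest is minute 211.

211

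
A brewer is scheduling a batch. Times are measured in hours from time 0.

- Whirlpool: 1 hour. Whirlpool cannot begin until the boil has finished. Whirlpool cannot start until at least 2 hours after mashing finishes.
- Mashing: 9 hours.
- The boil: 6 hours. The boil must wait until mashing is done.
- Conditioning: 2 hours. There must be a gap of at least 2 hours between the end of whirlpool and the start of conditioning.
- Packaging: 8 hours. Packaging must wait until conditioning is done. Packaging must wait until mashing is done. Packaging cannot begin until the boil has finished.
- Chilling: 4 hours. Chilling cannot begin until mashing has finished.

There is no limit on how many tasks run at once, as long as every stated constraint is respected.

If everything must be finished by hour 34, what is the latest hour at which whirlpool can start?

21

Packaging must finish by hour 34; it takes 8 hours, so it must start by 34 − 8 = hour 26.
Conditioning must finish before packaging (must start by hour 26). With a 2-hour duration, conditioning must start by 26 − 2 = hour 24.
Since conditioning (must start by hour 24, minus 2-hour gap → hour 22) depends on it, whirlpool must finish by hour 22. Backing off its 1-hour duration gives a latest start of hour 21.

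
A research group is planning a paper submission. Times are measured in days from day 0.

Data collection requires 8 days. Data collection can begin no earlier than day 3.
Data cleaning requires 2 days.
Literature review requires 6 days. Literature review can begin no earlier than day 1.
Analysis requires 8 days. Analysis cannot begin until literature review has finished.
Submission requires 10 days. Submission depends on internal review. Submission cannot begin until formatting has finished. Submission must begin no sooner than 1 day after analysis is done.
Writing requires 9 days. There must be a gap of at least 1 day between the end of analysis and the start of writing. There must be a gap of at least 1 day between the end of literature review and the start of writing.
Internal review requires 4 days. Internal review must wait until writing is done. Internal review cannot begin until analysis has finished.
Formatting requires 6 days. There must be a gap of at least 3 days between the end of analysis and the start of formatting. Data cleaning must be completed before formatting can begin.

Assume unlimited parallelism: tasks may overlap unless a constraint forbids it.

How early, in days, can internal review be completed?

29

Literature review waits on its own release at day 1, so it starts at day 1 and finishes at 1 + 6 = day 7.
Analysis cannot begin until literature review (finishes day 7). It runs from day 7 to 7 + 8 = day 15.
For writing: analysis (finishes day 15, plus 1-day gap → day 16); literature review (finishes day 7, plus 1-day gap → day 8). Taking the maximum gives a start of day 16, and it finishes at 16 + 9 = day 25.
Internal review has to wait for writing (finishes day 25); analysis (finishes day 15). The latest of these is day 25, so internal review runs day 25 to 25 + 4 = day 29.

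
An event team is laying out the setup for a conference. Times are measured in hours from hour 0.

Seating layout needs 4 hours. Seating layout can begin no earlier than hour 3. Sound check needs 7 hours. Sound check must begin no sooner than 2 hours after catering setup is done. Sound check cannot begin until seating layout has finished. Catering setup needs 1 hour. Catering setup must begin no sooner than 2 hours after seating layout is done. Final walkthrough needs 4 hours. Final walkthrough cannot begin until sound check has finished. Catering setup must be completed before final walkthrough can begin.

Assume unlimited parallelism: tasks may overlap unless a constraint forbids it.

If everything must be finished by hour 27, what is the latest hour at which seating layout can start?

7

Final walkthrough must finish by hour 27; it takes 4 hours, so it must start by 27 − 4 = hour 23.
Since final walkthrough (must start by hour 23) depends on it, sound check must finish by hour 23. Backing off its 7-hour duration gives a latest start of hour 16.
Catering setup must finish in time for sound check (must start by hour 16, minus 2-hour gap → hour 14); final walkthrough (must start by hour 23). The tightest is hour 14, so catering setup must start by 14 − 1 = hour 13.
For seating layout: catering setup (must start by hour 13, minus 2-hour gap → hour 11); sound check (must start by hour 16). The most restrictive is hour 11; with a 4-hour duration, seating layout must start by hour 7.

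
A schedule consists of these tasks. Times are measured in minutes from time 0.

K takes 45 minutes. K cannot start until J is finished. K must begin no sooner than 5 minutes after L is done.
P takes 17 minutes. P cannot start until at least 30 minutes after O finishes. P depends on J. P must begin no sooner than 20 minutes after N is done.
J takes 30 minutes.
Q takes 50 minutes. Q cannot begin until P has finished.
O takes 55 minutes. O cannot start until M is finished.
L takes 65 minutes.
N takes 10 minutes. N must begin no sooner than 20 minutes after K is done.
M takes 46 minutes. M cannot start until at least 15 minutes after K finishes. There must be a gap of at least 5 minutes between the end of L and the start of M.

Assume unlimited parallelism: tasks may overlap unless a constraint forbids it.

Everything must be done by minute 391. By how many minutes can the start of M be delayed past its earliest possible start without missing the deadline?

63

Nothing blocks L, so it runs from minute 0 to minute 65.
J can start immediately at minute 0; it finishes at minute 30.
K cannot start until J (finishes minute 30); L (finishes minute 65, plus 5-minute gap → minute 70). The controlling bound is minute 70, so K finishes at 70 + 45 = minute 115.
M has to wait for K (finishes minute 115, plus 15-minute gap → minute 130); L (finishes minute 65, plus 5-minute gap → minute 70). The latest of these is minute 130, so M runs minute 130 to 130 + 46 = minute 176.

Working backward from the deadline:
Q must finish by minute 391; it takes 50 minutes, so it must start by 391 − 50 = minute 341.
P feeds into Q (must start by minute 341); so P must finish by minute 341 and therefore start by minute 324.
O must finish before P (must start by minute 324, minus 30-minute gap → minute 294). With a 55-minute duration, O must start by 294 − 55 = minute 239.
Since O (must start by minute 239) depends on it, M must finish by minute 239. Backing off its 46-minute duration gives a latest start of minute 193.
So M can start as early as minute 130 and as late as minute 193, giving 193 − 130 = 63 minutes of slack.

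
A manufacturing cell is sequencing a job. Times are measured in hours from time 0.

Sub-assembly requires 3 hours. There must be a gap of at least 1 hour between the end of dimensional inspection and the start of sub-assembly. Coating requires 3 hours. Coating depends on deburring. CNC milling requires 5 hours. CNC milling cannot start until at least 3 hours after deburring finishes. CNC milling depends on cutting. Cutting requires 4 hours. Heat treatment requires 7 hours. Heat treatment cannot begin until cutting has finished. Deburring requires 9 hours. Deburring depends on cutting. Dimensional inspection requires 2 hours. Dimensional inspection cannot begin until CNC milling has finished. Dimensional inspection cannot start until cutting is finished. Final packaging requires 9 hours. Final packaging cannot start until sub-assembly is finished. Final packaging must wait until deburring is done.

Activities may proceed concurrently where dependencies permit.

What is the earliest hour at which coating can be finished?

16

Cutting can start immediately at hour 0; it finishes at hour 4.
Deburring waits on cutting (finishes hour 4), so it starts at hour 4 and finishes at 4 + 9 = hour 13.
After deburring (finishes hour 13), coating can start at hour 13 and finishes at hour 16.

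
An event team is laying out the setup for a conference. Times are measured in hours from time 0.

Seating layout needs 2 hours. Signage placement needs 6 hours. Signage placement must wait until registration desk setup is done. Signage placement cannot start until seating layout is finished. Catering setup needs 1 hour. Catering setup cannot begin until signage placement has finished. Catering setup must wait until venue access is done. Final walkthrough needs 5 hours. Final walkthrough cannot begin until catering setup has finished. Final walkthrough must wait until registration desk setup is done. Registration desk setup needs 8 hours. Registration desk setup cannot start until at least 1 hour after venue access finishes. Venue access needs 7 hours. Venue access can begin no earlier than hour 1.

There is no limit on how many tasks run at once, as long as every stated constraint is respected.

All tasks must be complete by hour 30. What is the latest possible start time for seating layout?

To finish by hour 30, final walkthrough (duration 5) must start no later than hour 25.
Catering setup has to be done before final walkthrough (must start by hour 25). That means finishing by hour 25, i.e. starting by 25 − 1 = hour 24.
Signage placement must finish before catering setup (must start by hour 24). With a 6-hour duration, signage placement must start by 24 − 6 = hour 18.
Seating layout feeds into signage placement (must start by hour 18); so seating layout must finish by hour 18 and therefore start by hour 16.

16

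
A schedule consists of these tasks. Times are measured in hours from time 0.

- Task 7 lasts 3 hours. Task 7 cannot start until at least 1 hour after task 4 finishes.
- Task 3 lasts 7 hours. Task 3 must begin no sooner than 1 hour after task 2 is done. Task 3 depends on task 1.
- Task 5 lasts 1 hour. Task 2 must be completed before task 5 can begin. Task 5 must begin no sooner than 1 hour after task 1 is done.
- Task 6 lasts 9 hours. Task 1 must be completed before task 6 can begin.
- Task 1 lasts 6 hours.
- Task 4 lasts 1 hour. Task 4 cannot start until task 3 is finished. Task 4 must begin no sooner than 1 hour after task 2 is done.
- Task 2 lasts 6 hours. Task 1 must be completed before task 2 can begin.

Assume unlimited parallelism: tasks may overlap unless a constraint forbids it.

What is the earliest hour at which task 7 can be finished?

25

Nothing blocks task 1, so it runs from hour 0 to hour 6.
Task 2 cannot begin until task 1 (finishes hour 6). It runs from hour 6 to 6 + 6 = hour 12.
For task 3: task 2 (finishes hour 12, plus 1-hour gap → hour 13); task 1 (finishes hour 6). Taking the maximum gives a start of hour 13, and it finishes at 13 + 7 = hour 20.
Task 4 cannot start until task 3 (finishes hour 20); task 2 (finishes hour 12, plus 1-hour gap → hour 13). The controlling bound is hour 20, so task 4 finishes at 20 + 1 = hour 21.
Task 7 waits on task 4 (finishes hour 21, plus 1-hour gap → hour 22), so it starts at hour 22 and finishes at 22 + 3 = hour 25.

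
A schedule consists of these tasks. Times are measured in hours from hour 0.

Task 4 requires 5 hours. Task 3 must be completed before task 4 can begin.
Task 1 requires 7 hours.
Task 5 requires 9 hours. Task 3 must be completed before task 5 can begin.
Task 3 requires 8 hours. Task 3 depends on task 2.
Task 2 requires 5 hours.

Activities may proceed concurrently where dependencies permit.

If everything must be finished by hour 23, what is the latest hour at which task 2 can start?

Task 4 has no dependents, so it just needs to finish by hour 23. Starting by 23 − 5 = hour 18 achieves that.
To finish by hour 23, task 5 (duration 9) must start no later than hour 14.
Task 3 feeds task 4 (must start by hour 18); task 5 (must start by hour 14). Taking the minimum, task 3 must finish by hour 14 and start by 14 − 8 = hour 6.
Task 2 must finish before task 3 (must start by hour 6). With a 5-hour duration, task 2 must start by 6 − 5 = hour 1.

1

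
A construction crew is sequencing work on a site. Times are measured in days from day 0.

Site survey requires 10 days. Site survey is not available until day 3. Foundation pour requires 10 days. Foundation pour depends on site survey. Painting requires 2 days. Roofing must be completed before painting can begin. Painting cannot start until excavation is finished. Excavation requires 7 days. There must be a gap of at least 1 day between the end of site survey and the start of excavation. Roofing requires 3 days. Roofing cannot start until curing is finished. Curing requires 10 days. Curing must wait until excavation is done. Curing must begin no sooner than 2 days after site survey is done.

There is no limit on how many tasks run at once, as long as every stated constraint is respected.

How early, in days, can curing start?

After its own release at day 3, site survey can start at day 3 and finishes at day 13.
After site survey (finishes day 13, plus 1-day gap → day 14), excavation can start at day 14 and finishes at day 21.
Curing waits on excavation (finishes day 21); site survey (finishes day 13, plus 2-day gap → day 15). The latest of these is day 21, which is the earliest curing can start.

21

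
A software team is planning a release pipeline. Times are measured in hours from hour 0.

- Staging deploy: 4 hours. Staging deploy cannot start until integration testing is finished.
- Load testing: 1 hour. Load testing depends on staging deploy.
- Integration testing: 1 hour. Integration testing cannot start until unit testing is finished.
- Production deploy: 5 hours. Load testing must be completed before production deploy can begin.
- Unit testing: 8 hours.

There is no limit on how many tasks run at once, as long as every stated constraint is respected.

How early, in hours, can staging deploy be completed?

13

Nothing blocks unit testing, so it runs from hour 0 to hour 8.
After unit testing (finishes hour 8), integration testing can start at hour 8 and finishes at hour 9.
After integration testing (finishes hour 9), staging deploy can start at hour 9 and finishes at hour 13.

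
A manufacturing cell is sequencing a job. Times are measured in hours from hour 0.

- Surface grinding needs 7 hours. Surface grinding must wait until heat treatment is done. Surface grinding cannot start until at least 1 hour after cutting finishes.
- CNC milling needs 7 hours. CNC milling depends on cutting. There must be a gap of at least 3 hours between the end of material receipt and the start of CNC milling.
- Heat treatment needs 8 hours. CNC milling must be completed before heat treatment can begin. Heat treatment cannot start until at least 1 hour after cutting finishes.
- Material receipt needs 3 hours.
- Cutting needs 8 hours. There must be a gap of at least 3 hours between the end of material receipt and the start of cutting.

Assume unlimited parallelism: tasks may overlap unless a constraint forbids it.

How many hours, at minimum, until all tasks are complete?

36

Nothing blocks material receipt, so it runs from hour 0 to hour 3.
Cutting waits on material receipt (finishes hour 3, plus 3-hour gap → hour 6), so it starts at hour 6 and finishes at 6 + 8 = hour 14.
CNC milling has to wait for cutting (finishes hour 14); material receipt (finishes hour 3, plus 3-hour gap → hour 6). The latest of these is hour 14, so CNC milling runs hour 14 to 14 + 7 = hour 21.
Heat treatment cannot start until CNC milling (finishes hour 21); cutting (finishes hour 14, plus 1-hour gap → hour 15). The controlling bound is hour 21, so heat treatment finishes at 21 + 8 = hour 29.
Surface grinding cannot start until heat treatment (finishes hour 29); cutting (finishes hour 14, plus 1-hour gap → hour 15). The controlling bound is hour 29, so surface grinding finishes at 29 + 7 = hour 36.
All tasks are finished once the last one completes. Finish times: Material receipt at 3, Cutting at 14, CNC milling at 21, Heat treatment at 29, Surface grinding at 36. The latest is hour 36.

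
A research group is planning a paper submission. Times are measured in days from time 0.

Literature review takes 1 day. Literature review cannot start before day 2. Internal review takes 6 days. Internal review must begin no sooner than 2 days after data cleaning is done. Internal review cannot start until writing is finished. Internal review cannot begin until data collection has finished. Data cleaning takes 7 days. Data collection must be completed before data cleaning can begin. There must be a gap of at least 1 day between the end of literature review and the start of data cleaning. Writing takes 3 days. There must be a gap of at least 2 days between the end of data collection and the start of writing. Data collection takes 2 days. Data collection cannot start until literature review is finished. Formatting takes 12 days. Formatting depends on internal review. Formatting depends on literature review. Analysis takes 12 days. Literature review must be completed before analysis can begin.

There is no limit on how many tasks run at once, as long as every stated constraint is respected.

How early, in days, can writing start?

7

Literature review cannot begin until its own release at day 2. It runs from day 2 to 2 + 1 = day 3.
Data collection waits on literature review (finishes day 3), so it starts at day 3 and finishes at 3 + 2 = day 5.
Writing waits on data collection (finishes day 5, plus 2-day gap → day 7), so the earliest it can start is day 7.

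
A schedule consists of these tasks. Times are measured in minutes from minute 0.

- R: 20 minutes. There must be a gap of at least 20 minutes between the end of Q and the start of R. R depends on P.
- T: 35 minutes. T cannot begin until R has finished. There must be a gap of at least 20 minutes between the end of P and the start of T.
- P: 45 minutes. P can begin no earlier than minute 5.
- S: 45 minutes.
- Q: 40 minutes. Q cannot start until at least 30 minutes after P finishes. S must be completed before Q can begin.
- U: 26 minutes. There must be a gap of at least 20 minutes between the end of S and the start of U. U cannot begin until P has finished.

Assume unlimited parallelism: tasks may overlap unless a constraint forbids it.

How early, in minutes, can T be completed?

195

Nothing blocks S, so it runs from minute 0 to minute 45.
P waits on its own release at minute 5, so it starts at minute 5 and finishes at 5 + 45 = minute 50.
Q needs all of P (finishes minute 50, plus 30-minute gap → minute 80); S (finishes minute 45). That puts its earliest start at minute 80; it finishes at 80 + 40 = minute 120.
For R: Q (finishes minute 120, plus 20-minute gap → minute 140); P (finishes minute 50). Taking the maximum gives a start of minute 140, and it finishes at 140 + 20 = minute 160.
T needs all of R (finishes minute 160); P (finishes minute 50, plus 20-minute gap → minute 70). That puts its earliest start at minute 160; it finishes at 160 + 35 = minute 195.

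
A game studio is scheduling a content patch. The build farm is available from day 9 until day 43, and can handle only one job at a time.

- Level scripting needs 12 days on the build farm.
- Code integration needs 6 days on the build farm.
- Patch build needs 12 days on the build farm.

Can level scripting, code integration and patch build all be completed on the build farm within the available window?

Yes

The build farm window is 43 − 9 = 34 days.
Running back to back, the jobs need 12 + 6 + 12 = 30 days on the build farm.
Since 30 ≤ 34, they fit within the window.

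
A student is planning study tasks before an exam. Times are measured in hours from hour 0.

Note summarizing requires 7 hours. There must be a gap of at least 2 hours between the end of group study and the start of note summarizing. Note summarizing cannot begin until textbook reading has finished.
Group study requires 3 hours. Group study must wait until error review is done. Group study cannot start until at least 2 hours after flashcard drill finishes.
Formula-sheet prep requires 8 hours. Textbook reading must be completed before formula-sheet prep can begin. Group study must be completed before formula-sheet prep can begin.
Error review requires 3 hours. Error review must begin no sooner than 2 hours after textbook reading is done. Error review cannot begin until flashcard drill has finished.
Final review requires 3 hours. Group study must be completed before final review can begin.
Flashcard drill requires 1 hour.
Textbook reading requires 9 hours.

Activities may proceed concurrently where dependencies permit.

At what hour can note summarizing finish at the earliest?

Nothing blocks flashcard drill, so it runs from hour 0 to hour 1.
Textbook reading has no prerequisites, so it starts at hour 0 and finishes at hour 9.
Error review has to wait for textbook reading (finishes hour 9, plus 2-hour gap → hour 11); flashcard drill (finishes hour 1). The latest of these is hour 11, so error review runs hour 11 to 11 + 3 = hour 14.
Group study needs all of error review (finishes hour 14); flashcard drill (finishes hour 1, plus 2-hour gap → hour 3). That puts its earliest start at hour 14; it finishes at 14 + 3 = hour 17.
Note summarizing needs all of group study (finishes hour 17, plus 2-hour gap → hour 19); textbook reading (finishes hour 9). That puts its earliest start at hour 19; it finishes at 19 + 7 = hour 26.

26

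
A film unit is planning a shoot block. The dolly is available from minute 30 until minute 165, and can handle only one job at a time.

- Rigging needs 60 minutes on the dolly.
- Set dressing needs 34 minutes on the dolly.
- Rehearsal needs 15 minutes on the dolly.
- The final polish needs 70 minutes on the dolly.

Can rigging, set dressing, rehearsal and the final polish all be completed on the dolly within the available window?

The dolly window is 165 − 30 = 135 minutes.
Running back to back, the jobs need 60 + 34 + 15 + 70 = 179 minutes on the dolly.
Since 179 > 135, they cannot all fit.

No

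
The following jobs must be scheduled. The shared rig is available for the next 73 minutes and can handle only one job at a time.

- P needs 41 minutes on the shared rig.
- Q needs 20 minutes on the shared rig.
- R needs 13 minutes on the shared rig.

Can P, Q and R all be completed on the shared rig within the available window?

No

Running back to back, the jobs need 41 + 20 + 13 = 74 minutes on the shared rig.
Since 74 > 73, they cannot all fit.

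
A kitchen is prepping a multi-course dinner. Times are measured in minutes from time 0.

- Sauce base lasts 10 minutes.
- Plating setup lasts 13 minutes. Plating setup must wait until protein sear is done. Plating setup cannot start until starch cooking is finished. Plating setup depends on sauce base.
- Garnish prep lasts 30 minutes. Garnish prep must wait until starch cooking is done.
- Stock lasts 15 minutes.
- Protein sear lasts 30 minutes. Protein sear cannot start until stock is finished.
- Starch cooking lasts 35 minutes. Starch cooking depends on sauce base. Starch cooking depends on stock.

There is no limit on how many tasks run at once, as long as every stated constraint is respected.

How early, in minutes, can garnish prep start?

Sauce base has no prerequisites, so it starts at minute 0 and finishes at minute 10.
Nothing blocks stock, so it runs from minute 0 to minute 15.
For starch cooking: sauce base (finishes minute 10); stock (finishes minute 15). Taking the maximum gives a start of minute 15, and it finishes at 15 + 35 = minute 50.
Garnish prep waits on starch cooking (finishes minute 50), so the earliest it can start is minute 50.

50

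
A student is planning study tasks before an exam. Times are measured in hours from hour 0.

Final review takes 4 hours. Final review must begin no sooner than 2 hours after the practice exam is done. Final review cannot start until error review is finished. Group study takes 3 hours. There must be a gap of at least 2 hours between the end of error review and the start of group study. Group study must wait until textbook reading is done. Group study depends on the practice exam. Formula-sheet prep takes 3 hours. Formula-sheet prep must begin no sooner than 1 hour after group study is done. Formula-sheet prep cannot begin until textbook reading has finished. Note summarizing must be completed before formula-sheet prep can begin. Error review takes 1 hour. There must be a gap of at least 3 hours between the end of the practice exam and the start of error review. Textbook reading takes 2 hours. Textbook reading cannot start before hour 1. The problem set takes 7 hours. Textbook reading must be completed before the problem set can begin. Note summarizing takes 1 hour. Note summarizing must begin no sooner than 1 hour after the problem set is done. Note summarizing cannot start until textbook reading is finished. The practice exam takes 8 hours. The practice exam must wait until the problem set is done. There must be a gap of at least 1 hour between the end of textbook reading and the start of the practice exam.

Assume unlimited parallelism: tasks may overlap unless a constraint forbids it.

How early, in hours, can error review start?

21

Textbook reading cannot begin until its own release at hour 1. It runs from hour 1 to 1 + 2 = hour 3.
The problem set cannot begin until textbook reading (finishes hour 3). It runs from hour 3 to 3 + 7 = hour 10.
The practice exam needs all of the problem set (finishes hour 10); textbook reading (finishes hour 3, plus 1-hour gap → hour 4). That puts its earliest start at hour 10; it finishes at 10 + 8 = hour 18.
Error review waits on the practice exam (finishes hour 18, plus 3-hour gap → hour 21), so the earliest it can start is hour 21.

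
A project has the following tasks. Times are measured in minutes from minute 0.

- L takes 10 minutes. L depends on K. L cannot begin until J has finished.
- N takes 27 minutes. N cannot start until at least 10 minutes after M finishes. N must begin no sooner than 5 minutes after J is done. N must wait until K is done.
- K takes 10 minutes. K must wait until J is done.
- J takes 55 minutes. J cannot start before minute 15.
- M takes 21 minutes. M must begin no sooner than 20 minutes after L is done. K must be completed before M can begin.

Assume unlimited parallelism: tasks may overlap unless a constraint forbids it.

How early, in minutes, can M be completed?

131

J waits on its own release at minute 15, so it starts at minute 15 and finishes at 15 + 55 = minute 70.
K cannot begin until J (finishes minute 70). It runs from minute 70 to 70 + 10 = minute 80.
For L: K (finishes minute 80); J (finishes minute 70). Taking the maximum gives a start of minute 80, and it finishes at 80 + 10 = minute 90.
For M: L (finishes minute 90, plus 20-minute gap → minute 110); K (finishes minute 80). Taking the maximum gives a start of minute 110, and it finishes at 110 + 21 = minute 131.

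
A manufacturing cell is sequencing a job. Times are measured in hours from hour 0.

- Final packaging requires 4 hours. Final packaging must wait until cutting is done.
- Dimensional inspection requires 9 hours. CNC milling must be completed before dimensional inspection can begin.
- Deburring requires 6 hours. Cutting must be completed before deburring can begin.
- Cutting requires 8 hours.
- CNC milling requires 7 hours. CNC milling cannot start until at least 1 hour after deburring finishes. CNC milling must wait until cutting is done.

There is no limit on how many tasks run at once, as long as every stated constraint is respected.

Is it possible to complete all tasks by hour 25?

No

Nothing blocks cutting, so it runs from hour 0 to hour 8.
After cutting (finishes hour 8), final packaging can start at hour 8 and finishes at hour 12.
After cutting (finishes hour 8), deburring can start at hour 8 and finishes at hour 14.
CNC milling cannot start until deburring (finishes hour 14, plus 1-hour gap → hour 15); cutting (finishes hour 8). The controlling bound is hour 15, so CNC milling finishes at 15 + 7 = hour 22.
Dimensional inspection waits on CNC milling (finishes hour 22), so it starts at hour 22 and finishes at 22 + 9 = hour 31.
The earliest everything can be done is hour 31, which is after the deadline of 25, so it is not possible.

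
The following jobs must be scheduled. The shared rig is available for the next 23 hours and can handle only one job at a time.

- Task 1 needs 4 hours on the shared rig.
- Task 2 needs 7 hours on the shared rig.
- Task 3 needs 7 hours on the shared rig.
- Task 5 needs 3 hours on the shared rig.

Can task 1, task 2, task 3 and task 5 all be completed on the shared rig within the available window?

Running back to back, the jobs need 4 + 7 + 7 + 3 = 21 hours on the shared rig.
Since 21 ≤ 23, they fit within the window.

Yes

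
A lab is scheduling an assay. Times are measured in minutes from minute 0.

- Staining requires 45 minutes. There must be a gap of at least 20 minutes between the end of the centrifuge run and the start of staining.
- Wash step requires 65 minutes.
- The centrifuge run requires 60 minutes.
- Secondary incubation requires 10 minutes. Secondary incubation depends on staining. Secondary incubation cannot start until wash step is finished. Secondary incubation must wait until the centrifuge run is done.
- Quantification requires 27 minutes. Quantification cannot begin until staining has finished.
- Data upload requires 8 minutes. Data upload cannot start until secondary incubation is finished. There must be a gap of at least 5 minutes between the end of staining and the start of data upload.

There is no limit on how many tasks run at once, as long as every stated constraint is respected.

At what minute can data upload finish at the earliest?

Wash step has no prerequisites, so it starts at minute 0 and finishes at minute 65.
The centrifuge run can start immediately at minute 0; it finishes at minute 60.
After the centrifuge run (finishes minute 60, plus 20-minute gap → minute 80), staining can start at minute 80 and finishes at minute 125.
Secondary incubation cannot start until staining (finishes minute 125); wash step (finishes minute 65); the centrifuge run (finishes minute 60). The controlling bound is minute 125, so secondary incubation finishes at 125 + 10 = minute 135.
Data upload cannot start until secondary incubation (finishes minute 135); staining (finishes minute 125, plus 5-minute gap → minute 130). The controlling bound is minute 135, so data upload finishes at 135 + 8 = minute 143.

143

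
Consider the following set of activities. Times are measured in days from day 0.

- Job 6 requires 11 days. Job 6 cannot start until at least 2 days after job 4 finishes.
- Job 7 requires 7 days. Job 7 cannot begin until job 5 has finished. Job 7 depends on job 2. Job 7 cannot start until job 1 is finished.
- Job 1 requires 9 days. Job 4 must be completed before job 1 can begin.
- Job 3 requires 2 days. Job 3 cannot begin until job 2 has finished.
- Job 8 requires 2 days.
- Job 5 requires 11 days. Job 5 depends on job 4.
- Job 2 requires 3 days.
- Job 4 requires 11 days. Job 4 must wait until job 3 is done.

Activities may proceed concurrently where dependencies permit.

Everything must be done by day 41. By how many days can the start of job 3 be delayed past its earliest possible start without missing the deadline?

Nothing blocks job 2, so it runs from day 0 to day 3.
Job 3 cannot begin until job 2 (finishes day 3). It runs from day 3 to 3 + 2 = day 5.

Working backward from the deadline:
To finish by day 41, job 7 (duration 7) must start no later than day 34.
Job 1 must finish before job 7 (must start by day 34). With a 9-day duration, job 1 must start by 34 − 9 = day 25.
Job 5 must finish before job 7 (must start by day 34). With an 11-day duration, job 5 must start by 34 − 11 = day 23.
Job 6 has no dependents, so it just needs to finish by day 41. Starting by 41 − 11 = day 30 achieves that.
Job 4 has several dependents: job 1 (must start by day 25); job 5 (must start by day 23); job 6 (must start by day 30, minus 2-day gap → day 28). The earliest of those limits is day 23, so job 4 must start by 23 − 11 = day 12.
Job 3 has to be done before job 4 (must start by day 12). That means finishing by day 12, i.e. starting by 12 − 2 = day 10.
So job 3 can start as early as day 3 and as late as day 10, giving 10 − 3 = 7 days of slack.

7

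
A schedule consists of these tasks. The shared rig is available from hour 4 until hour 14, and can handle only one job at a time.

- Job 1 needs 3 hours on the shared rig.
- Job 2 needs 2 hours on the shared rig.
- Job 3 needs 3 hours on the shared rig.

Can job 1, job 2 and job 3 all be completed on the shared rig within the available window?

The shared rig window is 14 − 4 = 10 hours.
Running back to back, the jobs need 3 + 2 + 3 = 8 hours on the shared rig.
Since 8 ≤ 10, they fit within the window.

Yes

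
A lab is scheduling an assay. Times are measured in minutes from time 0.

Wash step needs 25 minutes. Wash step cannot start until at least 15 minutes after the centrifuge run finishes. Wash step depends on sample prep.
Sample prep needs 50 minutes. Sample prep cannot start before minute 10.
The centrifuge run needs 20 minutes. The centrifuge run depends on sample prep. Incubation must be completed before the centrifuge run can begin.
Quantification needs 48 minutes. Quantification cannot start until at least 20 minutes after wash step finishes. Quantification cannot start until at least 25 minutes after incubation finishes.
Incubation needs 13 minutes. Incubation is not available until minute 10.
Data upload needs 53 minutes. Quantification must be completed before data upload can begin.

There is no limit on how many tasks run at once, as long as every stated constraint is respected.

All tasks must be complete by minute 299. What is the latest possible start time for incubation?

105

Data upload has no dependents, so it just needs to finish by minute 299. Starting by 299 − 53 = minute 246 achieves that.
Quantification feeds into data upload (must start by minute 246); so quantification must finish by minute 246 and therefore start by minute 198.
Wash step has to be done before quantification (must start by minute 198, minus 20-minute gap → minute 178). That means finishing by minute 178, i.e. starting by 178 − 25 = minute 153.
Since wash step (must start by minute 153, minus 15-minute gap → minute 138) depends on it, the centrifuge run must finish by minute 138. Backing off its 20-minute duration gives a latest start of minute 118.
Incubation must finish in time for the centrifuge run (must start by minute 118); quantification (must start by minute 198, minus 25-minute gap → minute 173). The tightest is minute 118, so incubation must start by 118 − 13 = minute 105.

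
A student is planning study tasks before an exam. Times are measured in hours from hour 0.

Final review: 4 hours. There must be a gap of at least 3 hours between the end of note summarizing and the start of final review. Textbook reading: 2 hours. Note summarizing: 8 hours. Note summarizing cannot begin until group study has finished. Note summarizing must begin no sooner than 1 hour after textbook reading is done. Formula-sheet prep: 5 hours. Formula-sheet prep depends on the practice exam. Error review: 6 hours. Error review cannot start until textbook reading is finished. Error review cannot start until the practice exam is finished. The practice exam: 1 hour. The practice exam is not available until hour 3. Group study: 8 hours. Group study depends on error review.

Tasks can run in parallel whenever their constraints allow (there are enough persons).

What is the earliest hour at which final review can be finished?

The practice exam waits on its own release at hour 3, so it starts at hour 3 and finishes at 3 + 1 = hour 4.
Textbook reading has no prerequisites, so it starts at hour 0 and finishes at hour 2.
For error review: textbook reading (finishes hour 2); the practice exam (finishes hour 4). Taking the maximum gives a start of hour 4, and it finishes at 4 + 6 = hour 10.
Group study cannot begin until error review (finishes hour 10). It runs from hour 10 to 10 + 8 = hour 18.
Note summarizing cannot start until group study (finishes hour 18); textbook reading (finishes hour 2, plus 1-hour gap → hour 3). The controlling bound is hour 18, so note summarizing finishes at 18 + 8 = hour 26.
Final review cannot begin until note summarizing (finishes hour 26, plus 3-hour gap → hour 29). It runs from hour 29 to 29 + 4 = hour 33.

33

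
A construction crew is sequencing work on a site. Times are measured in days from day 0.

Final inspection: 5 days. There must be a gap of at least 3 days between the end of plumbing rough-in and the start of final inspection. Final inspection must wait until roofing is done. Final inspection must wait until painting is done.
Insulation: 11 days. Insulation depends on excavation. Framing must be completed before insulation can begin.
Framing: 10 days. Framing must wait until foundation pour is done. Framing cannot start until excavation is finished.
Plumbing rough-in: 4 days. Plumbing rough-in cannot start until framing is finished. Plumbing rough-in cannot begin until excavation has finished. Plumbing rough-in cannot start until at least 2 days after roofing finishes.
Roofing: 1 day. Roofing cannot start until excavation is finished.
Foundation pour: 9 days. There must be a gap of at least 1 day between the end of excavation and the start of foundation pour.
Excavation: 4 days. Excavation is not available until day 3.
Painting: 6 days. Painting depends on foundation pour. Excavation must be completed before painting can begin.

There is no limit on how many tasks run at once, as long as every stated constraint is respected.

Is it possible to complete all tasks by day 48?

Yes

After its own release at day 3, excavation can start at day 3 and finishes at day 7.
After excavation (finishes day 7), roofing can start at day 7 and finishes at day 8.
Foundation pour waits on excavation (finishes day 7, plus 1-day gap → day 8), so it starts at day 8 and finishes at 8 + 9 = day 17.
Painting needs all of foundation pour (finishes day 17); excavation (finishes day 7). That puts its earliest start at day 17; it finishes at 17 + 6 = day 23.
Framing cannot start until foundation pour (finishes day 17); excavation (finishes day 7). The controlling bound is day 17, so framing finishes at 17 + 10 = day 27.
Insulation cannot start until excavation (finishes day 7); framing (finishes day 27). The controlling bound is day 27, so insulation finishes at 27 + 11 = day 38.
Plumbing rough-in needs all of framing (finishes day 27); excavation (finishes day 7); roofing (finishes day 8, plus 2-day gap → day 10). That puts its earliest start at day 27; it finishes at 27 + 4 = day 31.
Final inspection needs all of plumbing rough-in (finishes day 31, plus 3-day gap → day 34); roofing (finishes day 8); painting (finishes day 23). That puts its earliest start at day 34; it finishes at 34 + 5 = day 39.
Every task is finished by day 39, which is no later than the deadline of 48, so the schedule is feasible.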